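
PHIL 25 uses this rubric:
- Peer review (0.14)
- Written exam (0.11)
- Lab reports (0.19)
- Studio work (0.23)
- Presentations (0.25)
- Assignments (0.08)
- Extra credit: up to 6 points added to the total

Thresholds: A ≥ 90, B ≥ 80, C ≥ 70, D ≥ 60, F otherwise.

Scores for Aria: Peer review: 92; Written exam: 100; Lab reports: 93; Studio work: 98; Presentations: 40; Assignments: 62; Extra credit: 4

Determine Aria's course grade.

Weighted total:
  Peer review 92 × 0.14 = 12.88
  Written exam 100 × 0.11 = 11
  Lab reports 93 × 0.19 = 17.67
  Studio work 98 × 0.23 = 22.54
  Presentations 40 × 0.25 = 10
  Assignments 62 × 0.08 = 4.96
Sum = 79.05
Extra credit: 79.05 + 4 = 83.05
83.05 is ≥ 80 and < 90 → B

B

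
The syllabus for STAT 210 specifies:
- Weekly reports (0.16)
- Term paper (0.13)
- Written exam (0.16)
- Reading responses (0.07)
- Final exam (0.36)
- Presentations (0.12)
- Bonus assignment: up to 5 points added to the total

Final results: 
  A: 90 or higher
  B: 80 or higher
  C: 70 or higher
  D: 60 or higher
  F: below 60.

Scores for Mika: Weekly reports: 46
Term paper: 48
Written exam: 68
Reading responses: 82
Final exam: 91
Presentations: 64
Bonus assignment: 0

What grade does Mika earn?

C

Weighted total:
  Weekly reports 46 × 0.16 = 7.36
  Term paper 48 × 0.13 = 6.24
  Written exam 68 × 0.16 = 10.88
  Reading responses 82 × 0.07 = 5.74
  Final exam 91 × 0.36 = 32.76
  Presentations 64 × 0.12 = 7.68
Sum = 70.66
Bonus assignment: 70.66 + 0 = 70.66
70.66 is ≥ 70 and < 80 → C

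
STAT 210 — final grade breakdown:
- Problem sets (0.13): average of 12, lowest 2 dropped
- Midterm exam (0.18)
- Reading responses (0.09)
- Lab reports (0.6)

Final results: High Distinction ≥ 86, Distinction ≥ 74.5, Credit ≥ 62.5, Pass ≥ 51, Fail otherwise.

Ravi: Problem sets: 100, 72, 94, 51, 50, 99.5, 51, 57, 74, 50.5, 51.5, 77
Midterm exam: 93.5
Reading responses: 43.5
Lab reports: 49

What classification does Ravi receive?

Problem sets: drop 50, 50.5 → average of remaining 10 = 727/10 = 72.7
Weighted total:
  Problem sets 72.7 × 0.13 = 9.451
  Midterm exam 93.5 × 0.18 = 16.83
  Reading responses 43.5 × 0.09 = 3.915
  Lab reports 49 × 0.6 = 29.4
Sum = 59.596
59.596 is ≥ 51 and < 62.5 → Pass

Pass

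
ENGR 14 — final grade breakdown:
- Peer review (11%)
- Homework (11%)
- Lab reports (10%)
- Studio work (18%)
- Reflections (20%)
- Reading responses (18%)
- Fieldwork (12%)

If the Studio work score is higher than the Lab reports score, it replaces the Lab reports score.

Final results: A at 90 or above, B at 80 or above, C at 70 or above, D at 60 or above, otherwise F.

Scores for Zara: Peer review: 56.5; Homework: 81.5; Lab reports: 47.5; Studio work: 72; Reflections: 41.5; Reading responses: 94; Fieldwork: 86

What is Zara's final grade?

C

Studio work (72) > Lab reports (47.5), so Lab reports counts as 72.
Weighted total:
  Peer review 56.5 × 0.11 = 6.215
  Homework 81.5 × 0.11 = 8.965
  Lab reports 72 × 0.1 = 7.2
  Studio work 72 × 0.18 = 12.96
  Reflections 41.5 × 0.2 = 8.3
  Reading responses 94 × 0.18 = 16.92
  Fieldwork 86 × 0.12 = 10.32
Sum = 70.88
70.88 is ≥ 70 and < 80 → C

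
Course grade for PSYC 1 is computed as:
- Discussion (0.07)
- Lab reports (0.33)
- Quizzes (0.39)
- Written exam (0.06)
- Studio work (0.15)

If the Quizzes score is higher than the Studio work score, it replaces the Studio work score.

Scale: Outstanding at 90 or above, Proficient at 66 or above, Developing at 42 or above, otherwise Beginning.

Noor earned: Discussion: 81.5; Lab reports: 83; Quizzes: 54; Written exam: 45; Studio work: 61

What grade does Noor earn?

Quizzes (54) ≤ Studio work (61), so Studio work stays at 61.
Weighted total:
  Discussion 81.5 × 0.07 = 5.705
  Lab reports 83 × 0.33 = 27.39
  Quizzes 54 × 0.39 = 21.06
  Written exam 45 × 0.06 = 2.7
  Studio work 61 × 0.15 = 9.15
Sum = 66.005
66.005 is ≥ 66 and < 90 → Proficient

Proficient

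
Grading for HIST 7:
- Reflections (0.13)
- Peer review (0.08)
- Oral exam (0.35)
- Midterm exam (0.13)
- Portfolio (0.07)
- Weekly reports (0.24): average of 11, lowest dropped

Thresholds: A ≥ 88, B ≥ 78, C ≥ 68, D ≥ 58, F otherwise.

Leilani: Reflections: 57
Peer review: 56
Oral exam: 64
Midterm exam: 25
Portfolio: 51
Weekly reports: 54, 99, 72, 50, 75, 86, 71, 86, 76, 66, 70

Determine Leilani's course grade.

D

Weekly reports: drop 50 → average of remaining 10 = 755/10 = 75.5
Weighted total:
  Reflections 57 × 0.13 = 7.41
  Peer review 56 × 0.08 = 4.48
  Oral exam 64 × 0.35 = 22.4
  Midterm exam 25 × 0.13 = 3.25
  Portfolio 51 × 0.07 = 3.57
  Weekly reports 75.5 × 0.24 = 18.12
Sum = 59.23
59.23 is ≥ 58 and < 68 → D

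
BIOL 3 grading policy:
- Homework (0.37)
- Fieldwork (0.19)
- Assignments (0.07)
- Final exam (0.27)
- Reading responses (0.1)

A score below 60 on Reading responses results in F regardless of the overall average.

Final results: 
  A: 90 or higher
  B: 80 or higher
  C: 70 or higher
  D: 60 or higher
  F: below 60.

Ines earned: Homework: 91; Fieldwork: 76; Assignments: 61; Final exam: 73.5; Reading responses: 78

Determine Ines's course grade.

Reading responses score 78 ≥ 60: minimum met.
Weighted total:
  Homework 91 × 0.37 = 33.67
  Fieldwork 76 × 0.19 = 14.44
  Assignments 61 × 0.07 = 4.27
  Final exam 73.5 × 0.27 = 19.845
  Reading responses 78 × 0.1 = 7.8
Sum = 80.025
80.025 is ≥ 80 and < 90 → B

B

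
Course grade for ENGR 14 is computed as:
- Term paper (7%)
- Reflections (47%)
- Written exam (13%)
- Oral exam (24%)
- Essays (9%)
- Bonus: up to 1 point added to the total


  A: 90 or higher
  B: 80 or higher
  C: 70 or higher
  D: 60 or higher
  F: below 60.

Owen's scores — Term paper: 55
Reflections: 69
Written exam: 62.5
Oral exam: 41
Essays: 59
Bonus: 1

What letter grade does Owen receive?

Weighted total:
  Term paper 55 × 0.07 = 3.85
  Reflections 69 × 0.47 = 32.43
  Written exam 62.5 × 0.13 = 8.125
  Oral exam 41 × 0.24 = 9.84
  Essays 59 × 0.09 = 5.31
Sum = 59.555
Bonus: 59.555 + 1 = 60.555
60.555 is ≥ 60 and < 70 → D

D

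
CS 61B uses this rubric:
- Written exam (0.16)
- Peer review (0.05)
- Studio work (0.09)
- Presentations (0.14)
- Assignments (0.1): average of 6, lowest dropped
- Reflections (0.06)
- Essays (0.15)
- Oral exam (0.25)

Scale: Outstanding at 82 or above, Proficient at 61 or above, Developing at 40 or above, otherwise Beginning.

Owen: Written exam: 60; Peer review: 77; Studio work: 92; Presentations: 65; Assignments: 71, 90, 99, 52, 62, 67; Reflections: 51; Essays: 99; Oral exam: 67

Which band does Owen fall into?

Assignments: drop 52 → average of remaining 5 = 389/5 = 77.8
Weighted total:
  Written exam 60 × 0.16 = 9.6
  Peer review 77 × 0.05 = 3.85
  Studio work 92 × 0.09 = 8.28
  Presentations 65 × 0.14 = 9.1
  Assignments 77.8 × 0.1 = 7.78
  Reflections 51 × 0.06 = 3.06
  Essays 99 × 0.15 = 14.85
  Oral exam 67 × 0.25 = 16.75
Sum = 73.27
73.27 is ≥ 61 and < 82 → Proficient

Proficient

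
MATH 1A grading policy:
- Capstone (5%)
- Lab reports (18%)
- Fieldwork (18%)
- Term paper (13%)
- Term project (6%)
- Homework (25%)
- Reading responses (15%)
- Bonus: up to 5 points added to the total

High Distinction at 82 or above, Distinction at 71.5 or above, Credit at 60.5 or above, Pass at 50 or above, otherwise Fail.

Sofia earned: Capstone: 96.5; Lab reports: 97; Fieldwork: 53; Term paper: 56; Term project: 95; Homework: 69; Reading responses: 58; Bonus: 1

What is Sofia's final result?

Weighted total:
  Capstone 96.5 × 0.05 = 4.825
  Lab reports 97 × 0.18 = 17.46
  Fieldwork 53 × 0.18 = 9.54
  Term paper 56 × 0.13 = 7.28
  Term project 95 × 0.06 = 5.7
  Homework 69 × 0.25 = 17.25
  Reading responses 58 × 0.15 = 8.7
Sum = 70.755
Bonus: 70.755 + 1 = 71.755
71.755 is ≥ 71.5 and < 82 → Distinction

Distinction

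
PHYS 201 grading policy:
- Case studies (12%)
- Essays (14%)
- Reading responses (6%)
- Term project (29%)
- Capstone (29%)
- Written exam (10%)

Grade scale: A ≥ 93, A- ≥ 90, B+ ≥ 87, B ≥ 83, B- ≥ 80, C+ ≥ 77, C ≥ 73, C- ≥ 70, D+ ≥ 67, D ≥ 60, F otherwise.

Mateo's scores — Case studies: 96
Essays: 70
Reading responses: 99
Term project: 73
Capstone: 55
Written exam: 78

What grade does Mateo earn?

Weighted total:
  Case studies 96 × 0.12 = 11.52
  Essays 70 × 0.14 = 9.8
  Reading responses 99 × 0.06 = 5.94
  Term project 73 × 0.29 = 21.17
  Capstone 55 × 0.29 = 15.95
  Written exam 78 × 0.1 = 7.8
Sum = 72.18
72.18 is ≥ 70 and < 73 → C-

C-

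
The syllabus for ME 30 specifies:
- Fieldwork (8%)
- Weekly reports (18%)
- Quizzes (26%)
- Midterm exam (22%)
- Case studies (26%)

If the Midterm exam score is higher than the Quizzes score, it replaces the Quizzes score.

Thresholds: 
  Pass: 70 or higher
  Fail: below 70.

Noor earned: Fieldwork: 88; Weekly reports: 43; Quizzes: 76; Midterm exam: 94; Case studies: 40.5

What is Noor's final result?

Midterm exam (94) > Quizzes (76), so Quizzes counts as 94.
Weighted total:
  Fieldwork 88 × 0.08 = 7.04
  Weekly reports 43 × 0.18 = 7.74
  Quizzes 94 × 0.26 = 24.44
  Midterm exam 94 × 0.22 = 20.68
  Case studies 40.5 × 0.26 = 10.53
Sum = 70.43
70.43 ≥ 70 → Pass

Pass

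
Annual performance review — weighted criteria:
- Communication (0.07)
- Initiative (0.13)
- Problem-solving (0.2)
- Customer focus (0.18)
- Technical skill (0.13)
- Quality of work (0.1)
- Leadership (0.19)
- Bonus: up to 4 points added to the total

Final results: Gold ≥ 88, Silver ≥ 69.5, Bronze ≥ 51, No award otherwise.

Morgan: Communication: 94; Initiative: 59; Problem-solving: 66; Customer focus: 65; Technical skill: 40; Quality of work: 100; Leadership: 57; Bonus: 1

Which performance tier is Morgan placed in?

Bronze

Weighted total:
  Communication 94 × 0.07 = 6.58
  Initiative 59 × 0.13 = 7.67
  Problem-solving 66 × 0.2 = 13.2
  Customer focus 65 × 0.18 = 11.7
  Technical skill 40 × 0.13 = 5.2
  Quality of work 100 × 0.1 = 10
  Leadership 57 × 0.19 = 10.83
Sum = 65.18
Bonus: 65.18 + 1 = 66.18
66.18 is ≥ 51 and < 69.5 → Bronze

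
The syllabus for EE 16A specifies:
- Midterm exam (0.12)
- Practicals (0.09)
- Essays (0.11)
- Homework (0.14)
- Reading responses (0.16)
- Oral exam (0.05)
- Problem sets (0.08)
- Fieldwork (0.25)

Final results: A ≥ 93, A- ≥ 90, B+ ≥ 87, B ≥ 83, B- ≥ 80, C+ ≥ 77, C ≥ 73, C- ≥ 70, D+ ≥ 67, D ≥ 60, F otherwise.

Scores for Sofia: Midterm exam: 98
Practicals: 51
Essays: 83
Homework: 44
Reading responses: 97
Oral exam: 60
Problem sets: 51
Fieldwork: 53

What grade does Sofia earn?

D+

Weighted total:
  Midterm exam 98 × 0.12 = 11.76
  Practicals 51 × 0.09 = 4.59
  Essays 83 × 0.11 = 9.13
  Homework 44 × 0.14 = 6.16
  Reading responses 97 × 0.16 = 15.52
  Oral exam 60 × 0.05 = 3
  Problem sets 51 × 0.08 = 4.08
  Fieldwork 53 × 0.25 = 13.25
Sum = 67.49
67.49 is ≥ 67 and < 70 → D+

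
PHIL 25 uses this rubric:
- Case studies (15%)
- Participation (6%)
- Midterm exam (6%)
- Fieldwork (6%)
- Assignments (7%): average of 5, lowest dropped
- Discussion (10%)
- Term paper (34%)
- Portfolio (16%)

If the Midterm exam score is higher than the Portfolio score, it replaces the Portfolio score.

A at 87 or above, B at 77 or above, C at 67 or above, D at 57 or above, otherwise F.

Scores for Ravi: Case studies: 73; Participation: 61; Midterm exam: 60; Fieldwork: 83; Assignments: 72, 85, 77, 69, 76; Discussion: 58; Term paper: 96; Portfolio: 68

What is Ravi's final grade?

B

Assignments: drop 69 → average of remaining 4 = 310/4 = 77.5
Midterm exam (60) ≤ Portfolio (68), so Portfolio stays at 68.
Weighted total:
  Case studies 73 × 0.15 = 10.95
  Participation 61 × 0.06 = 3.66
  Midterm exam 60 × 0.06 = 3.6
  Fieldwork 83 × 0.06 = 4.98
  Assignments 77.5 × 0.07 = 5.425
  Discussion 58 × 0.1 = 5.8
  Term paper 96 × 0.34 = 32.64
  Portfolio 68 × 0.16 = 10.88
Sum = 77.935
77.935 is ≥ 77 and < 87 → B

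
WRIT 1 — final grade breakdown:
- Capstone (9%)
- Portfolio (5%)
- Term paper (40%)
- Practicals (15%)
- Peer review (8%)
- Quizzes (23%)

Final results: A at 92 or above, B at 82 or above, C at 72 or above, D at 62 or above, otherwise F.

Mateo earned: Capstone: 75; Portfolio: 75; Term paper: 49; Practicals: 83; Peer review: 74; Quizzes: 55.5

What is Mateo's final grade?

F

Weighted total:
  Capstone 75 × 0.09 = 6.75
  Portfolio 75 × 0.05 = 3.75
  Term paper 49 × 0.4 = 19.6
  Practicals 83 × 0.15 = 12.45
  Peer review 74 × 0.08 = 5.92
  Quizzes 55.5 × 0.23 = 12.765
Sum = 61.235
61.235 < 62 → F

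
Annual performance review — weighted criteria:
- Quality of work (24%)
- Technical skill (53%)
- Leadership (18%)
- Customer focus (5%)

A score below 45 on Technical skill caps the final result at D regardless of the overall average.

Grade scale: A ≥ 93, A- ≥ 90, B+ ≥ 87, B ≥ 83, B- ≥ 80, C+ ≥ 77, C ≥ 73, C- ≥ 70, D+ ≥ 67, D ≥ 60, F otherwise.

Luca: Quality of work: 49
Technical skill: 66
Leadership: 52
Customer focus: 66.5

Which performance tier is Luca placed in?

Technical skill score 66 ≥ 45: minimum met.
Weighted total:
  Quality of work 49 × 0.24 = 11.76
  Technical skill 66 × 0.53 = 34.98
  Leadership 52 × 0.18 = 9.36
  Customer focus 66.5 × 0.05 = 3.325
Sum = 59.425
59.425 < 60 → F

F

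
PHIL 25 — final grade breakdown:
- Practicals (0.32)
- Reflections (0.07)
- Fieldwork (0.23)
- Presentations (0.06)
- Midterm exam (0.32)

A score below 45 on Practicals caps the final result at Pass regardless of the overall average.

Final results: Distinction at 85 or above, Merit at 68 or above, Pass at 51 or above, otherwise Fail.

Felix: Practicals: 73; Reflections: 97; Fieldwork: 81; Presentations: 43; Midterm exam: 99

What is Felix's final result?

Practicals score 73 ≥ 45: minimum met.
Weighted total:
  Practicals 73 × 0.32 = 23.36
  Reflections 97 × 0.07 = 6.79
  Fieldwork 81 × 0.23 = 18.63
  Presentations 43 × 0.06 = 2.58
  Midterm exam 99 × 0.32 = 31.68
Sum = 83.04
83.04 is ≥ 68 and < 85 → Merit

Merit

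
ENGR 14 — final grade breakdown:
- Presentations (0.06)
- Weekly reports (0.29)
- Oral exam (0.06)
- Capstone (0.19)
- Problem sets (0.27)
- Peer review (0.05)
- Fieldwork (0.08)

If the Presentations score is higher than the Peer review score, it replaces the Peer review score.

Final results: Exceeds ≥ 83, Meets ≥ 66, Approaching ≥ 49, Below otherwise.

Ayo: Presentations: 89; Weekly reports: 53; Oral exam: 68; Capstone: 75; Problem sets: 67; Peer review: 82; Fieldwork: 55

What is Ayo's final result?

Approaching

Presentations (89) > Peer review (82), so Peer review counts as 89.
Weighted total:
  Presentations 89 × 0.06 = 5.34
  Weekly reports 53 × 0.29 = 15.37
  Oral exam 68 × 0.06 = 4.08
  Capstone 75 × 0.19 = 14.25
  Problem sets 67 × 0.27 = 18.09
  Peer review 89 × 0.05 = 4.45
  Fieldwork 55 × 0.08 = 4.4
Sum = 65.98
65.98 is ≥ 49 and < 66 → Approaching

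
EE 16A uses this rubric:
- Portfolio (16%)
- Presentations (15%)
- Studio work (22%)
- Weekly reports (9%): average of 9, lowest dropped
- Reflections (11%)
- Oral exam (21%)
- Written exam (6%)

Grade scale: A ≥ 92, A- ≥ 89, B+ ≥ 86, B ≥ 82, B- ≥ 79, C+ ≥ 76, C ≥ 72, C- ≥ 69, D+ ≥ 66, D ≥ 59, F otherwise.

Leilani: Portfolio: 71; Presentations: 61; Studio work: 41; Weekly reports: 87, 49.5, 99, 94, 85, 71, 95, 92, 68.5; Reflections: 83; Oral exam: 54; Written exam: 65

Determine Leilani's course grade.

Weekly reports: drop 49.5 → average of remaining 8 = 691.5/8 = 86.4375
Weighted total:
  Portfolio 71 × 0.16 = 11.36
  Presentations 61 × 0.15 = 9.15
  Studio work 41 × 0.22 = 9.02
  Weekly reports 86.4375 × 0.09 = 7.779375
  Reflections 83 × 0.11 = 9.13
  Oral exam 54 × 0.21 = 11.34
  Written exam 65 × 0.06 = 3.9
Sum = 61.679375
61.679375 is ≥ 59 and < 66 → D

D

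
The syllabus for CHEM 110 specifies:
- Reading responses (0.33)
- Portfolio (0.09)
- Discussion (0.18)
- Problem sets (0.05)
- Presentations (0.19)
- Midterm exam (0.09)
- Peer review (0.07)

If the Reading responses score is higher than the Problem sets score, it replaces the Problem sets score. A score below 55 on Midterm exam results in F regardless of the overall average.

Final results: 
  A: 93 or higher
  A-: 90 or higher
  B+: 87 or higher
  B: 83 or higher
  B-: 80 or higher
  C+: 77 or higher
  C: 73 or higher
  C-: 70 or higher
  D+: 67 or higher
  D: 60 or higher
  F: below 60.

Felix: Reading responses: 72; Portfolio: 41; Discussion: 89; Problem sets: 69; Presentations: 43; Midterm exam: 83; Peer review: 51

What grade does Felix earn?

D

Reading responses (72) > Problem sets (69), so Problem sets counts as 72.
Midterm exam score 83 ≥ 55: minimum met.
Weighted total:
  Reading responses 72 × 0.33 = 23.76
  Portfolio 41 × 0.09 = 3.69
  Discussion 89 × 0.18 = 16.02
  Problem sets 72 × 0.05 = 3.6
  Presentations 43 × 0.19 = 8.17
  Midterm exam 83 × 0.09 = 7.47
  Peer review 51 × 0.07 = 3.57
Sum = 66.28
66.28 is ≥ 60 and < 67 → D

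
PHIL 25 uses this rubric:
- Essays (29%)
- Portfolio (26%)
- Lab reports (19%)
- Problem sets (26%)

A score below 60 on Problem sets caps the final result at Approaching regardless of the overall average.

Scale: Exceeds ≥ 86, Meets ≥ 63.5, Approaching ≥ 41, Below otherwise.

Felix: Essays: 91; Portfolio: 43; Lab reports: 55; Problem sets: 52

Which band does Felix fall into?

Approaching

Problem sets score 52 < 60: minimum not met.
Weighted total:
  Essays 91 × 0.29 = 26.39
  Portfolio 43 × 0.26 = 11.18
  Lab reports 55 × 0.19 = 10.45
  Problem sets 52 × 0.26 = 13.52
Sum = 61.54
61.54 would be Approaching; cap at Approaching applies → Approaching.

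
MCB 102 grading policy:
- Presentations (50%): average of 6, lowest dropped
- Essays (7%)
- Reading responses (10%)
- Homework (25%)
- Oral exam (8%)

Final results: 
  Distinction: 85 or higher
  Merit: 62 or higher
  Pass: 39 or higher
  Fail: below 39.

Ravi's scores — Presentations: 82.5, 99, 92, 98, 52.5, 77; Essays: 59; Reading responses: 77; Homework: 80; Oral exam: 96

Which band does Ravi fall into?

Merit

Presentations: drop 52.5 → average of remaining 5 = 448.5/5 = 89.7
Weighted total:
  Presentations 89.7 × 0.5 = 44.85
  Essays 59 × 0.07 = 4.13
  Reading responses 77 × 0.1 = 7.7
  Homework 80 × 0.25 = 20
  Oral exam 96 × 0.08 = 7.68
Sum = 84.36
84.36 is ≥ 62 and < 85 → Merit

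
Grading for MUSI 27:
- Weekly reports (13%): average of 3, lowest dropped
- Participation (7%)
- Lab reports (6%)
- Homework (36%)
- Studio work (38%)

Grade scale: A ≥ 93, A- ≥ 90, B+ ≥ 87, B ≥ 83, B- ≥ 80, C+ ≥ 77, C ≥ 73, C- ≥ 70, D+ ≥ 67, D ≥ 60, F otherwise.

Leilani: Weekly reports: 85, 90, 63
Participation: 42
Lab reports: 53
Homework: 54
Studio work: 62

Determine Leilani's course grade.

Weekly reports: drop 63 → average of remaining 2 = 175/2 = 87.5
Weighted total:
  Weekly reports 87.5 × 0.13 = 11.375
  Participation 42 × 0.07 = 2.94
  Lab reports 53 × 0.06 = 3.18
  Homework 54 × 0.36 = 19.44
  Studio work 62 × 0.38 = 23.56
Sum = 60.495
60.495 is ≥ 60 and < 67 → D

D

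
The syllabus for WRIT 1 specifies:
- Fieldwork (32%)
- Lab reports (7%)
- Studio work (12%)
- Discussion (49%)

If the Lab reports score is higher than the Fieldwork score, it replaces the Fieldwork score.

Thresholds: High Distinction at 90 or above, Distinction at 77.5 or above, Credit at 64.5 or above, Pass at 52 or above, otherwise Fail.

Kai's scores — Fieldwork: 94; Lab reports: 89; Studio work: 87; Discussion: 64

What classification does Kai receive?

Lab reports (89) ≤ Fieldwork (94), so Fieldwork stays at 94.
Weighted total:
  Fieldwork 94 × 0.32 = 30.08
  Lab reports 89 × 0.07 = 6.23
  Studio work 87 × 0.12 = 10.44
  Discussion 64 × 0.49 = 31.36
Sum = 78.11
78.11 is ≥ 77.5 and < 90 → Distinction

Distinction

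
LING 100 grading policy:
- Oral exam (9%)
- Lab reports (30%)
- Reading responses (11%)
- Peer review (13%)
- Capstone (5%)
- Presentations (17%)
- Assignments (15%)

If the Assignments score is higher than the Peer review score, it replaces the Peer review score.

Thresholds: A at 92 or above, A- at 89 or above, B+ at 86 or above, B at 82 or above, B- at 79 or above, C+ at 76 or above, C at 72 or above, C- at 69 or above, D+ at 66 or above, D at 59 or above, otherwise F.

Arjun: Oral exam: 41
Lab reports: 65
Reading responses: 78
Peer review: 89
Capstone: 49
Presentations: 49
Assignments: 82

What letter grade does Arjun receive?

D+

Assignments (82) ≤ Peer review (89), so Peer review stays at 89.
Weighted total:
  Oral exam 41 × 0.09 = 3.69
  Lab reports 65 × 0.3 = 19.5
  Reading responses 78 × 0.11 = 8.58
  Peer review 89 × 0.13 = 11.57
  Capstone 49 × 0.05 = 2.45
  Presentations 49 × 0.17 = 8.33
  Assignments 82 × 0.15 = 12.3
Sum = 66.42
66.42 is ≥ 66 and < 69 → D+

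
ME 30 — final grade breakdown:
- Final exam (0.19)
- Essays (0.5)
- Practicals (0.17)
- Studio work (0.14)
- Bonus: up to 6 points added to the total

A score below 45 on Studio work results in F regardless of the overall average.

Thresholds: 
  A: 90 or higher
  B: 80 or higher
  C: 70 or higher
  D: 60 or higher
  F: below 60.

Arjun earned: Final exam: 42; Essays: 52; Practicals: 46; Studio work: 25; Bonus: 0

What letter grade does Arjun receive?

Studio work score 25 < 45: minimum not met.
Weighted total:
  Final exam 42 × 0.19 = 7.98
  Essays 52 × 0.5 = 26
  Practicals 46 × 0.17 = 7.82
  Studio work 25 × 0.14 = 3.5
Sum = 45.3
Bonus: 45.3 + 0 = 45.3
Because the Studio work minimum was not met, the result is F.

F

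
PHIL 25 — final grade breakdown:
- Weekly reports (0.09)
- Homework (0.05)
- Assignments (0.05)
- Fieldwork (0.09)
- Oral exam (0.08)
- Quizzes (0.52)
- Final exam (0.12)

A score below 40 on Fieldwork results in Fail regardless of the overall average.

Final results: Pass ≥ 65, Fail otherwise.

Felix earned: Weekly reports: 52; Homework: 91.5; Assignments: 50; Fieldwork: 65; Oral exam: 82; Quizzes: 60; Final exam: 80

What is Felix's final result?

Fieldwork score 65 ≥ 40: minimum met.
Weighted total:
  Weekly reports 52 × 0.09 = 4.68
  Homework 91.5 × 0.05 = 4.575
  Assignments 50 × 0.05 = 2.5
  Fieldwork 65 × 0.09 = 5.85
  Oral exam 82 × 0.08 = 6.56
  Quizzes 60 × 0.52 = 31.2
  Final exam 80 × 0.12 = 9.6
Sum = 64.965
64.965 < 65 → Fail

Fail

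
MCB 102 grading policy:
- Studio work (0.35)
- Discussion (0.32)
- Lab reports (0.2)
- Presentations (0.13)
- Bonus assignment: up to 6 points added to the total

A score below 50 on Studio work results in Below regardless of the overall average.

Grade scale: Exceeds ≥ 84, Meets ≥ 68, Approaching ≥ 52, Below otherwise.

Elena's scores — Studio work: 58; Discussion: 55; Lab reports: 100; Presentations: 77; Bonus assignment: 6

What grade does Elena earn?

Meets

Studio work score 58 ≥ 50: minimum met.
Weighted total:
  Studio work 58 × 0.35 = 20.3
  Discussion 55 × 0.32 = 17.6
  Lab reports 100 × 0.2 = 20
  Presentations 77 × 0.13 = 10.01
Sum = 67.91
Bonus assignment: 67.91 + 6 = 73.91
73.91 is ≥ 68 and < 84 → Meets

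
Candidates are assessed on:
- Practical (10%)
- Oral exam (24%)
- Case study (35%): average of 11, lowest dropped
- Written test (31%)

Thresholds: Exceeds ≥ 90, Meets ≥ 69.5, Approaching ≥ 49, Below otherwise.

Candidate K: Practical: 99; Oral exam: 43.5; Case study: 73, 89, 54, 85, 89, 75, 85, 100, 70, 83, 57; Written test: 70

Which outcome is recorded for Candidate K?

Case study: drop 54 → average of remaining 10 = 806/10 = 80.6
Weighted total:
  Practical 99 × 0.1 = 9.9
  Oral exam 43.5 × 0.24 = 10.44
  Case study 80.6 × 0.35 = 28.21
  Written test 70 × 0.31 = 21.7
Sum = 70.25
70.25 is ≥ 69.5 and < 90 → Meets

Meets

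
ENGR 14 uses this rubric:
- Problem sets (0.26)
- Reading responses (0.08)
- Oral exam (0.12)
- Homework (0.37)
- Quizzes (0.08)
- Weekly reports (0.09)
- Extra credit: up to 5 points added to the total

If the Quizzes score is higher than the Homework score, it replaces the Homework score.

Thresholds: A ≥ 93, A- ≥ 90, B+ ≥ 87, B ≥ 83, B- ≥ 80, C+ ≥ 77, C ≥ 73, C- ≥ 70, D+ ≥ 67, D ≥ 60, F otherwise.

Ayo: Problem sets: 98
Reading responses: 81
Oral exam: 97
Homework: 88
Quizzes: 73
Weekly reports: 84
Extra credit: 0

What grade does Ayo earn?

Quizzes (73) ≤ Homework (88), so Homework stays at 88.
Weighted total:
  Problem sets 98 × 0.26 = 25.48
  Reading responses 81 × 0.08 = 6.48
  Oral exam 97 × 0.12 = 11.64
  Homework 88 × 0.37 = 32.56
  Quizzes 73 × 0.08 = 5.84
  Weekly reports 84 × 0.09 = 7.56
Sum = 89.56
Extra credit: 89.56 + 0 = 89.56
89.56 is ≥ 87 and < 90 → B+

B+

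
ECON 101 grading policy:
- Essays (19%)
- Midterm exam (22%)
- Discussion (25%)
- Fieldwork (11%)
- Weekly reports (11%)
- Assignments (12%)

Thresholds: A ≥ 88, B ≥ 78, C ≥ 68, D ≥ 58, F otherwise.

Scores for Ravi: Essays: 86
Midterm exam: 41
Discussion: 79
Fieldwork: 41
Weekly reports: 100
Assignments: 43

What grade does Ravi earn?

D

Weighted total:
  Essays 86 × 0.19 = 16.34
  Midterm exam 41 × 0.22 = 9.02
  Discussion 79 × 0.25 = 19.75
  Fieldwork 41 × 0.11 = 4.51
  Weekly reports 100 × 0.11 = 11
  Assignments 43 × 0.12 = 5.16
Sum = 65.78
65.78 is ≥ 58 and < 68 → D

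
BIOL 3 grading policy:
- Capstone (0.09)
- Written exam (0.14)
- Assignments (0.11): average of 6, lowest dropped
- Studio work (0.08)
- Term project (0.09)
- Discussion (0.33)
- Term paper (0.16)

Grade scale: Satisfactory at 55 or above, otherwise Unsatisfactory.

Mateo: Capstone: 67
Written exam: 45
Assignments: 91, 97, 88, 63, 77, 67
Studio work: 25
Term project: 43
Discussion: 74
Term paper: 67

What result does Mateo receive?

Assignments: drop 63 → average of remaining 5 = 420/5 = 84
Weighted total:
  Capstone 67 × 0.09 = 6.03
  Written exam 45 × 0.14 = 6.3
  Assignments 84 × 0.11 = 9.24
  Studio work 25 × 0.08 = 2
  Term project 43 × 0.09 = 3.87
  Discussion 74 × 0.33 = 24.42
  Term paper 67 × 0.16 = 10.72
Sum = 62.58
62.58 ≥ 55 → Satisfactory

Satisfactory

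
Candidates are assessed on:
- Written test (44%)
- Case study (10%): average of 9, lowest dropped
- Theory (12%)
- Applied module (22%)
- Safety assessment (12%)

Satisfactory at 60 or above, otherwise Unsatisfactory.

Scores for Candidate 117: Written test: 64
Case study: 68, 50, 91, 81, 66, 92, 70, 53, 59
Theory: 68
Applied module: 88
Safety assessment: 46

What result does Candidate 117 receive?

Satisfactory

Case study: drop 50 → average of remaining 8 = 580/8 = 72.5
Weighted total:
  Written test 64 × 0.44 = 28.16
  Case study 72.5 × 0.1 = 7.25
  Theory 68 × 0.12 = 8.16
  Applied module 88 × 0.22 = 19.36
  Safety assessment 46 × 0.12 = 5.52
Sum = 68.45
68.45 ≥ 60 → Satisfactory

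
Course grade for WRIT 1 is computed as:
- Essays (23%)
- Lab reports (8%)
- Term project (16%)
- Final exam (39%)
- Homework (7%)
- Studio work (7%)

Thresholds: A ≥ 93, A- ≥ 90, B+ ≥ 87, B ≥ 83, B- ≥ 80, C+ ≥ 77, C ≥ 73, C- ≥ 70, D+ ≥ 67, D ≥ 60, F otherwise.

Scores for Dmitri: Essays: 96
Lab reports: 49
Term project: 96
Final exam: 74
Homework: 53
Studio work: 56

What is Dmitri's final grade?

Weighted total:
  Essays 96 × 0.23 = 22.08
  Lab reports 49 × 0.08 = 3.92
  Term project 96 × 0.16 = 15.36
  Final exam 74 × 0.39 = 28.86
  Homework 53 × 0.07 = 3.71
  Studio work 56 × 0.07 = 3.92
Sum = 77.85
77.85 is ≥ 77 and < 80 → C+

C+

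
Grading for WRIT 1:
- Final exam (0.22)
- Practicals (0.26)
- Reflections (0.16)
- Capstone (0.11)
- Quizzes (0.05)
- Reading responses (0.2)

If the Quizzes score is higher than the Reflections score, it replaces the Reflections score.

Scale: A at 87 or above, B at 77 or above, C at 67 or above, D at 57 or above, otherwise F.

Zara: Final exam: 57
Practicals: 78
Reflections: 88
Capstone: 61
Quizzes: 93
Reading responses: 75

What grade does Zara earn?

Quizzes (93) > Reflections (88), so Reflections counts as 93.
Weighted total:
  Final exam 57 × 0.22 = 12.54
  Practicals 78 × 0.26 = 20.28
  Reflections 93 × 0.16 = 14.88
  Capstone 61 × 0.11 = 6.71
  Quizzes 93 × 0.05 = 4.65
  Reading responses 75 × 0.2 = 15
Sum = 74.06
74.06 is ≥ 67 and < 77 → C

C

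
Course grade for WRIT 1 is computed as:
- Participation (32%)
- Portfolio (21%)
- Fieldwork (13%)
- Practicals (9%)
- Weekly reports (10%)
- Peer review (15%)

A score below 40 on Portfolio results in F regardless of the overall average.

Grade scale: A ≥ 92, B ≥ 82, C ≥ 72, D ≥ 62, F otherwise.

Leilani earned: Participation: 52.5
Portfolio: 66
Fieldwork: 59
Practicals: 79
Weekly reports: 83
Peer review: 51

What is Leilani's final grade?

Portfolio score 66 ≥ 40: minimum met.
Weighted total:
  Participation 52.5 × 0.32 = 16.8
  Portfolio 66 × 0.21 = 13.86
  Fieldwork 59 × 0.13 = 7.67
  Practicals 79 × 0.09 = 7.11
  Weekly reports 83 × 0.1 = 8.3
  Peer review 51 × 0.15 = 7.65
Sum = 61.39
61.39 < 62 → F

F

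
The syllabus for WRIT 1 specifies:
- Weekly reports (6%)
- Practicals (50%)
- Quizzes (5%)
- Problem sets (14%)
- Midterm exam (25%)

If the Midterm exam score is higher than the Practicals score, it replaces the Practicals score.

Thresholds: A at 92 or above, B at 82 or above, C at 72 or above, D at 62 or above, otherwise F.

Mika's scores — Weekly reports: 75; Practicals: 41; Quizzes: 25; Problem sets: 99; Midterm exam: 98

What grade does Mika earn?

Midterm exam (98) > Practicals (41), so Practicals counts as 98.
Weighted total:
  Weekly reports 75 × 0.06 = 4.5
  Practicals 98 × 0.5 = 49
  Quizzes 25 × 0.05 = 1.25
  Problem sets 99 × 0.14 = 13.86
  Midterm exam 98 × 0.25 = 24.5
Sum = 93.11
93.11 ≥ 92 → A

A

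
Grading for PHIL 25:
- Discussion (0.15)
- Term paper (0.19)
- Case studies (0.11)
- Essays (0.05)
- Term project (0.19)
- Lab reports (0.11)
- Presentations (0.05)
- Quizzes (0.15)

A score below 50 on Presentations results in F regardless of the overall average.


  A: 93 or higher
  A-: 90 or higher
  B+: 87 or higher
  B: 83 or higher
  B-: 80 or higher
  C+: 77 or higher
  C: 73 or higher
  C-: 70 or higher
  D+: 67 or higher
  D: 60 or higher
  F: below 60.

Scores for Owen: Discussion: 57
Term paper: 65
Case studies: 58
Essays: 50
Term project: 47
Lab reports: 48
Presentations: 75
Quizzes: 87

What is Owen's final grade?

D

Presentations score 75 ≥ 50: minimum met.
Weighted total:
  Discussion 57 × 0.15 = 8.55
  Term paper 65 × 0.19 = 12.35
  Case studies 58 × 0.11 = 6.38
  Essays 50 × 0.05 = 2.5
  Term project 47 × 0.19 = 8.93
  Lab reports 48 × 0.11 = 5.28
  Presentations 75 × 0.05 = 3.75
  Quizzes 87 × 0.15 = 13.05
Sum = 60.79
60.79 is ≥ 60 and < 67 → D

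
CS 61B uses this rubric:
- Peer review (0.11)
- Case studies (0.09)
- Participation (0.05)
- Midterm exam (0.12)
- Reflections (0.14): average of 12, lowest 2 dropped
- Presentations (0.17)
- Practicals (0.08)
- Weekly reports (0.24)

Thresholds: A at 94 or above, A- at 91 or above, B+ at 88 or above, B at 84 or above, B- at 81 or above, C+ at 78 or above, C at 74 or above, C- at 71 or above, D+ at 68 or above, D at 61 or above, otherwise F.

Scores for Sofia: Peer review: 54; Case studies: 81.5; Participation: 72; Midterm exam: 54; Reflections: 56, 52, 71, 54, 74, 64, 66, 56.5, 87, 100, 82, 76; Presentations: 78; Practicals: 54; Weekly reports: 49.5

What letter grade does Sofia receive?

Reflections: drop 52, 54 → average of remaining 10 = 732.5/10 = 73.25
Weighted total:
  Peer review 54 × 0.11 = 5.94
  Case studies 81.5 × 0.09 = 7.335
  Participation 72 × 0.05 = 3.6
  Midterm exam 54 × 0.12 = 6.48
  Reflections 73.25 × 0.14 = 10.255
  Presentations 78 × 0.17 = 13.26
  Practicals 54 × 0.08 = 4.32
  Weekly reports 49.5 × 0.24 = 11.88
Sum = 63.07
63.07 is ≥ 61 and < 68 → D

D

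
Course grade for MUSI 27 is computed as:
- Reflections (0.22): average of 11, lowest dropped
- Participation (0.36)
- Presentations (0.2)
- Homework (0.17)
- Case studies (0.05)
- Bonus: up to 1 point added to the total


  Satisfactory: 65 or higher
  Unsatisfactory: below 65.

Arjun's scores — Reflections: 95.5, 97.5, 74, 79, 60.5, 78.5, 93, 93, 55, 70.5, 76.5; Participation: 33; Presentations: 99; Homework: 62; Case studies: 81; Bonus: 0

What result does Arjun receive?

Unsatisfactory

Reflections: drop 55 → average of remaining 10 = 818/10 = 81.8
Weighted total:
  Reflections 81.8 × 0.22 = 17.996
  Participation 33 × 0.36 = 11.88
  Presentations 99 × 0.2 = 19.8
  Homework 62 × 0.17 = 10.54
  Case studies 81 × 0.05 = 4.05
Sum = 64.266
Bonus: 64.266 + 0 = 64.266
64.266 < 65 → Unsatisfactory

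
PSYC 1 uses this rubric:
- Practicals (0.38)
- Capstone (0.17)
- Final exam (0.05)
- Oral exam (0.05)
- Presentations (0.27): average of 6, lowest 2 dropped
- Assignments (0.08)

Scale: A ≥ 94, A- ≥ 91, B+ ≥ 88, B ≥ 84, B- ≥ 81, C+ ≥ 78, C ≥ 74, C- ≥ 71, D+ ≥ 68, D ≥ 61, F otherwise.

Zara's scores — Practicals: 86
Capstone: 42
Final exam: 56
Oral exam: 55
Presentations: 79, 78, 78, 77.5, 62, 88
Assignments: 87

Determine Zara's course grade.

Presentations: drop 62, 77.5 → average of remaining 4 = 323/4 = 80.75
Weighted total:
  Practicals 86 × 0.38 = 32.68
  Capstone 42 × 0.17 = 7.14
  Final exam 56 × 0.05 = 2.8
  Oral exam 55 × 0.05 = 2.75
  Presentations 80.75 × 0.27 = 21.8025
  Assignments 87 × 0.08 = 6.96
Sum = 74.1325
74.1325 is ≥ 74 and < 78 → C

C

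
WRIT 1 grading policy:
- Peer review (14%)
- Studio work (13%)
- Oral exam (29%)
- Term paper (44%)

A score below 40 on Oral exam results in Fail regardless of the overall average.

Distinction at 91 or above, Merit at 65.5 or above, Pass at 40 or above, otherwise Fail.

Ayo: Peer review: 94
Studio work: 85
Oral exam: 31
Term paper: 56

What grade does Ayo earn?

Oral exam score 31 < 40: minimum not met.
Weighted total:
  Peer review 94 × 0.14 = 13.16
  Studio work 85 × 0.13 = 11.05
  Oral exam 31 × 0.29 = 8.99
  Term paper 56 × 0.44 = 24.64
Sum = 57.84
Because the Oral exam minimum was not met, the result is Fail.

Fail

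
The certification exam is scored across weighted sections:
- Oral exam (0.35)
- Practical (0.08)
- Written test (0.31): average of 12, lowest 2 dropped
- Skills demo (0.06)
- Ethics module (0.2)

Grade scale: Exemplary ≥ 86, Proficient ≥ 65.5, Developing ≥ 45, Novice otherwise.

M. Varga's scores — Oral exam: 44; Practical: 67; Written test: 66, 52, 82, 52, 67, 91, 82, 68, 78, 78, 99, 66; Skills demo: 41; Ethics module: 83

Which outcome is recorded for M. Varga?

Written test: drop 52, 52 → average of remaining 10 = 777/10 = 77.7
Weighted total:
  Oral exam 44 × 0.35 = 15.4
  Practical 67 × 0.08 = 5.36
  Written test 77.7 × 0.31 = 24.087
  Skills demo 41 × 0.06 = 2.46
  Ethics module 83 × 0.2 = 16.6
Sum = 63.907
63.907 is ≥ 45 and < 65.5 → Developing

Developing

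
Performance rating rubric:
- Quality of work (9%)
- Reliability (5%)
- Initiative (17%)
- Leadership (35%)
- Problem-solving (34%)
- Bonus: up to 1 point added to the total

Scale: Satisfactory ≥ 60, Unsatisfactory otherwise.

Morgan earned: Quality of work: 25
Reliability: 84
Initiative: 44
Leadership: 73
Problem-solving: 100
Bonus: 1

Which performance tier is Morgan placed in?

Weighted total:
  Quality of work 25 × 0.09 = 2.25
  Reliability 84 × 0.05 = 4.2
  Initiative 44 × 0.17 = 7.48
  Leadership 73 × 0.35 = 25.55
  Problem-solving 100 × 0.34 = 34
Sum = 73.48
Bonus: 73.48 + 1 = 74.48
74.48 ≥ 60 → Satisfactory

Satisfactory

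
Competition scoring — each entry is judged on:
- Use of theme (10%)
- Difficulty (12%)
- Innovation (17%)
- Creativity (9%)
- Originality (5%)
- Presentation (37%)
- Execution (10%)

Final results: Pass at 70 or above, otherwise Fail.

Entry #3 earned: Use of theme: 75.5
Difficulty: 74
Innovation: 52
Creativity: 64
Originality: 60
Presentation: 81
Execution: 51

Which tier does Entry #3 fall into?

Fail

Weighted total:
  Use of theme 75.5 × 0.1 = 7.55
  Difficulty 74 × 0.12 = 8.88
  Innovation 52 × 0.17 = 8.84
  Creativity 64 × 0.09 = 5.76
  Originality 60 × 0.05 = 3
  Presentation 81 × 0.37 = 29.97
  Execution 51 × 0.1 = 5.1
Sum = 69.1
69.1 < 70 → Fail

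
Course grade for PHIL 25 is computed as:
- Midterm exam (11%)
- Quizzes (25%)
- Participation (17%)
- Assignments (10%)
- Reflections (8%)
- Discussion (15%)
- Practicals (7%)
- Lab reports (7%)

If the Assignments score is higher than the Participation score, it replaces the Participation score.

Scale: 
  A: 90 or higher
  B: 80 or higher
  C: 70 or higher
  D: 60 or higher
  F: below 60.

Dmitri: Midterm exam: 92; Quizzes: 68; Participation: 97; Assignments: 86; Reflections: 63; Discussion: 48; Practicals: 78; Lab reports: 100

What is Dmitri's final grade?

Assignments (86) ≤ Participation (97), so Participation stays at 97.
Weighted total:
  Midterm exam 92 × 0.11 = 10.12
  Quizzes 68 × 0.25 = 17
  Participation 97 × 0.17 = 16.49
  Assignments 86 × 0.1 = 8.6
  Reflections 63 × 0.08 = 5.04
  Discussion 48 × 0.15 = 7.2
  Practicals 78 × 0.07 = 5.46
  Lab reports 100 × 0.07 = 7
Sum = 76.91
76.91 is ≥ 70 and < 80 → C

C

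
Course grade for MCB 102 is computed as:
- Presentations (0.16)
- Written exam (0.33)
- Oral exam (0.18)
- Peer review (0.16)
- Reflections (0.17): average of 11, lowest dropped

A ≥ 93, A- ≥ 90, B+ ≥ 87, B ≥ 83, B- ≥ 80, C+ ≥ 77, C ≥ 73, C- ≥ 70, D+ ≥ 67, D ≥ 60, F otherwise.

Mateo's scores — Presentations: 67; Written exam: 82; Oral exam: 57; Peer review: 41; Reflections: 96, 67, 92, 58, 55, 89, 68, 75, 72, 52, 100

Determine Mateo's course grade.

Reflections: drop 52 → average of remaining 10 = 772/10 = 77.2
Weighted total:
  Presentations 67 × 0.16 = 10.72
  Written exam 82 × 0.33 = 27.06
  Oral exam 57 × 0.18 = 10.26
  Peer review 41 × 0.16 = 6.56
  Reflections 77.2 × 0.17 = 13.124
Sum = 67.724
67.724 is ≥ 67 and < 70 → D+

D+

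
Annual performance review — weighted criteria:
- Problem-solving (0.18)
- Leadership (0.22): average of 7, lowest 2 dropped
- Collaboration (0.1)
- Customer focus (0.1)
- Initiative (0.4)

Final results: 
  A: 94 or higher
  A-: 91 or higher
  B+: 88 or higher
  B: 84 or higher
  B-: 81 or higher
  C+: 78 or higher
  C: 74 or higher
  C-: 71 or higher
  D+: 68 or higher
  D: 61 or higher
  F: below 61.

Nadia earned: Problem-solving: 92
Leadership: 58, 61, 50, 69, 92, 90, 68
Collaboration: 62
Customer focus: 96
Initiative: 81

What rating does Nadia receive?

B-

Leadership: drop 50, 58 → average of remaining 5 = 380/5 = 76
Weighted total:
  Problem-solving 92 × 0.18 = 16.56
  Leadership 76 × 0.22 = 16.72
  Collaboration 62 × 0.1 = 6.2
  Customer focus 96 × 0.1 = 9.6
  Initiative 81 × 0.4 = 32.4
Sum = 81.48
81.48 is ≥ 81 and < 84 → B-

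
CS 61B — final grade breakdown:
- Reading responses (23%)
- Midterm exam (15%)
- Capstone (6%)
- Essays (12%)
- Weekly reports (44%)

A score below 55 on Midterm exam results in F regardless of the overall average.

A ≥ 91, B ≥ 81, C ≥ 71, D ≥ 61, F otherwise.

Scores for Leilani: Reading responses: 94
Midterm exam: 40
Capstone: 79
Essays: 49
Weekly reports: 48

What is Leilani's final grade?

F

Midterm exam score 40 < 55: minimum not met.
Weighted total:
  Reading responses 94 × 0.23 = 21.62
  Midterm exam 40 × 0.15 = 6
  Capstone 79 × 0.06 = 4.74
  Essays 49 × 0.12 = 5.88
  Weekly reports 48 × 0.44 = 21.12
Sum = 59.36
Because the Midterm exam minimum was not met, the result is F.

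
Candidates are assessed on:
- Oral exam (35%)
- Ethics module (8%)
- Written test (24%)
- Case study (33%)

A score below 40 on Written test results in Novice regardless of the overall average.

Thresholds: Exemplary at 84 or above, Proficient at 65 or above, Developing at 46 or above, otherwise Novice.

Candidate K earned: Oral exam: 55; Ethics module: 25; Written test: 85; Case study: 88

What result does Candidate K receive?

Proficient

Written test score 85 ≥ 40: minimum met.
Weighted total:
  Oral exam 55 × 0.35 = 19.25
  Ethics module 25 × 0.08 = 2
  Written test 85 × 0.24 = 20.4
  Case study 88 × 0.33 = 29.04
Sum = 70.69
70.69 is ≥ 65 and < 84 → Proficient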